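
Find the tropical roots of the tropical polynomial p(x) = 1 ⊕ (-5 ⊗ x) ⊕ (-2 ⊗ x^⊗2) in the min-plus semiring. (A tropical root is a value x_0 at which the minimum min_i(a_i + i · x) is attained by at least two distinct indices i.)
Roots: {-3, 6}

Each tropical root is a break point of the lower envelope of the lines y = a_i + i · x (there are 3 lines, with slopes 0, 1, ..., 2). Only the lines that attain the minimum somewhere contribute to roots; other lines are dominated. Here the surviving (envelope) indices are i = 2, i = 1, i = 0.
Intersections between consecutive envelope lines give the roots: for adjacent envelope indices i < j the intersection is x = (a_i − a_j) / (j − i). Reading off the sorted break points: {-3, 6}.
Verification: at each break x_0, at least two indices attain the minimum of min_i(a_i + i · x_0).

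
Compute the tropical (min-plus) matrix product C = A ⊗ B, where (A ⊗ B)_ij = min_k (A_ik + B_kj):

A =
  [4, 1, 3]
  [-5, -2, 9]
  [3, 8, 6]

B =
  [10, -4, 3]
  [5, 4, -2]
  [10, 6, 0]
A ⊗ B =
  [6, 0, -1]
  [3, -9, -4]
  [13, -1, 6]

Apply the min-plus product entry-by-entry:
  C[0][0] = min over k of (A[0][0] + B[0][0] = 4 + 10 = 14, A[0][1] + B[1][0] = 1 + 5 = 6, A[0][2] + B[2][0] = 3 + 10 = 13) = 6 (attained at k = 1)
  C[0][1] = min over k of (A[0][0] + B[0][1] = 4 + -4 = 0, A[0][1] + B[1][1] = 1 + 4 = 5, A[0][2] + B[2][1] = 3 + 6 = 9) = 0 (attained at k = 0)
  C[0][2] = min over k of (A[0][0] + B[0][2] = 4 + 3 = 7, A[0][1] + B[1][2] = 1 + -2 = -1, A[0][2] + B[2][2] = 3 + 0 = 3) = -1 (attained at k = 1)
  C[1][0] = min over k of (A[1][0] + B[0][0] = -5 + 10 = 5, A[1][1] + B[1][0] = -2 + 5 = 3, A[1][2] + B[2][0] = 9 + 10 = 19) = 3 (attained at k = 1)
  C[1][1] = min over k of (A[1][0] + B[0][1] = -5 + -4 = -9, A[1][1] + B[1][1] = -2 + 4 = 2, A[1][2] + B[2][1] = 9 + 6 = 15) = -9 (attained at k = 0)
  C[1][2] = min over k of (A[1][0] + B[0][2] = -5 + 3 = -2, A[1][1] + B[1][2] = -2 + -2 = -4, A[1][2] + B[2][2] = 9 + 0 = 9) = -4 (attained at k = 1)
  C[2][0] = min over k of (A[2][0] + B[0][0] = 3 + 10 = 13, A[2][1] + B[1][0] = 8 + 5 = 13, A[2][2] + B[2][0] = 6 + 10 = 16) = 13 (attained at k = 0)
  C[2][1] = min over k of (A[2][0] + B[0][1] = 3 + -4 = -1, A[2][1] + B[1][1] = 8 + 4 = 12, A[2][2] + B[2][1] = 6 + 6 = 12) = -1 (attained at k = 0)
  C[2][2] = min over k of (A[2][0] + B[0][2] = 3 + 3 = 6, A[2][1] + B[1][2] = 8 + -2 = 6, A[2][2] + B[2][2] = 6 + 0 = 6) = 6 (attained at k = 0)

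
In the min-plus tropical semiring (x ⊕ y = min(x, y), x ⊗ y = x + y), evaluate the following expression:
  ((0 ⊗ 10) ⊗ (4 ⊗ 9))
((0 ⊗ 10) ⊗ (4 ⊗ 9)) = 23

Expand innermost to outermost. Recall ⊕ takes the minimum of its arguments and ⊗ takes their sum. Working out the expression ((0 ⊗ 10) ⊗ (4 ⊗ 9)) gives 23.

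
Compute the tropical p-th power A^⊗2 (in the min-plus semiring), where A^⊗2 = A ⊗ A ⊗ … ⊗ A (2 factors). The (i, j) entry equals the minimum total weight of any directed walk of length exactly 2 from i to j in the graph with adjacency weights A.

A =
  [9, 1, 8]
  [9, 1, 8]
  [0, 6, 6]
A^⊗2 =
  [8, 2, 9]
  [8, 2, 9]
  [6, 1, 8]

Each entry (A^⊗2)_ij equals the minimum over all length-2 walks i = v_0 → v_1 → … → v_2 = j of Σ_t A[v_t][v_{t+1}]. For example, for (i, j) = (0, 2) we minimise over 3 possible intermediate vertex sequences; the minimum is 9, attained along the walk 0 → 1 → 2.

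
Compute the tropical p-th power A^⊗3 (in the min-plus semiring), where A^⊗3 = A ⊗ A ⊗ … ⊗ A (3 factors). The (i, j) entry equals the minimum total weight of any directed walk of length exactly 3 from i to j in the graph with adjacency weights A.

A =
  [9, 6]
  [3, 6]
A^⊗3 =
  [15, 15]
  [12, 15]

Each entry (A^⊗3)_ij equals the minimum over all length-3 walks i = v_0 → v_1 → … → v_3 = j of Σ_t A[v_t][v_{t+1}]. For example, for (i, j) = (0, 1) we minimise over 4 possible intermediate vertex sequences; the minimum is 15, attained along the walk 0 → 1 → 0 → 1.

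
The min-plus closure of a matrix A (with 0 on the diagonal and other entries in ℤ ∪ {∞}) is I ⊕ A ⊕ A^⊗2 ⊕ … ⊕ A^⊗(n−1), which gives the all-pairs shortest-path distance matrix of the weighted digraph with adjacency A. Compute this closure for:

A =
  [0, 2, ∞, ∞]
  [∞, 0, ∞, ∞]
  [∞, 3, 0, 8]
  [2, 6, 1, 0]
Closure =
  [0, 2, ∞, ∞]
  [∞, 0, ∞, ∞]
  [10, 3, 0, 8]
  [2, 4, 1, 0]

This is the Floyd-Warshall all-pairs shortest-path computation. For each intermediate vertex k = 0, 1, …, 3, update dist[i][j] ← min(dist[i][j], dist[i][k] + dist[k][j]). The final matrix gives, for each (i, j), the minimum total weight of any directed path from i to j (possibly empty when i = j).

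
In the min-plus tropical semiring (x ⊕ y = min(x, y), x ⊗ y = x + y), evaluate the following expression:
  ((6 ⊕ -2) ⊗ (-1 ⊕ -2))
((6 ⊕ -2) ⊗ (-1 ⊕ -2)) = -4

Expand innermost to outermost. Recall ⊕ takes the minimum of its arguments and ⊗ takes their sum. Working out the expression ((6 ⊕ -2) ⊗ (-1 ⊕ -2)) gives -4.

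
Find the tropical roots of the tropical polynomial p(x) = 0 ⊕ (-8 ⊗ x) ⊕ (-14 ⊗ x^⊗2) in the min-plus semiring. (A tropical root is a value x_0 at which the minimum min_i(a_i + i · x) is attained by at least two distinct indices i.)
Roots: {6, 8}

Each tropical root is a break point of the lower envelope of the lines y = a_i + i · x (there are 3 lines, with slopes 0, 1, ..., 2). Only the lines that attain the minimum somewhere contribute to roots; other lines are dominated. Here the surviving (envelope) indices are i = 2, i = 1, i = 0.
Intersections between consecutive envelope lines give the roots: for adjacent envelope indices i < j the intersection is x = (a_i − a_j) / (j − i). Reading off the sorted break points: {6, 8}.
Verification: at each break x_0, at least two indices attain the minimum of min_i(a_i + i · x_0).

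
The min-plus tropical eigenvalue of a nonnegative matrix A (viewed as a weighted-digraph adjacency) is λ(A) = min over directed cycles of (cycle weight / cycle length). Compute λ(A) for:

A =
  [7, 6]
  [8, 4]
λ(A) = 4

Enumerate directed cycles and compute their means (weight / length). Sample:
  cycle 0 → 0: weight = 7, length = 1, mean = 7/1 ≈ 7.000
  cycle 1 → 1: weight = 4, length = 1, mean = 4/1 ≈ 4.000
  cycle 0 → 1 → 0: weight = 14, length = 2, mean = 14/2 ≈ 7.000
  cycle 1 → 0 → 1: weight = 14, length = 2, mean = 14/2 ≈ 7.000
Minimum mean = 4.000, attained e.g. along the cycle 1 → 1 with weight 4 and length 1. So λ(A) = 4/1 = 4.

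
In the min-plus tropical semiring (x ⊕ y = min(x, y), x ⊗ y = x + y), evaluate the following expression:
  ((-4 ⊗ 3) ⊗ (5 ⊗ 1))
((-4 ⊗ 3) ⊗ (5 ⊗ 1)) = 5

Expand innermost to outermost. Recall ⊕ takes the minimum of its arguments and ⊗ takes their sum. Working out the expression ((-4 ⊗ 3) ⊗ (5 ⊗ 1)) gives 5.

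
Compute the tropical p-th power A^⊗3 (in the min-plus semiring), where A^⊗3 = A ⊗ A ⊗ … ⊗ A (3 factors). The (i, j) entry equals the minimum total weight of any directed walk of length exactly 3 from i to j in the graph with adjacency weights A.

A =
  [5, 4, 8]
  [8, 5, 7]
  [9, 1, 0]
A^⊗3 =
  [15, 9, 8]
  [16, 8, 7]
  [9, 1, 0]

Each entry (A^⊗3)_ij equals the minimum over all length-3 walks i = v_0 → v_1 → … → v_3 = j of Σ_t A[v_t][v_{t+1}]. For example, for (i, j) = (0, 2) we minimise over 9 possible intermediate vertex sequences; the minimum is 8, attained along the walk 0 → 2 → 2 → 2.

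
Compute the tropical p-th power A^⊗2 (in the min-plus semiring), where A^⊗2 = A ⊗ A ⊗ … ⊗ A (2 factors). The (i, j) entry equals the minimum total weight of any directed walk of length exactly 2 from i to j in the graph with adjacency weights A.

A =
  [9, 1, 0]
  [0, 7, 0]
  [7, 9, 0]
A^⊗2 =
  [1, 8, 0]
  [7, 1, 0]
  [7, 8, 0]

Each entry (A^⊗2)_ij equals the minimum over all length-2 walks i = v_0 → v_1 → … → v_2 = j of Σ_t A[v_t][v_{t+1}]. For example, for (i, j) = (0, 2) we minimise over 3 possible intermediate vertex sequences; the minimum is 0, attained along the walk 0 → 2 → 2.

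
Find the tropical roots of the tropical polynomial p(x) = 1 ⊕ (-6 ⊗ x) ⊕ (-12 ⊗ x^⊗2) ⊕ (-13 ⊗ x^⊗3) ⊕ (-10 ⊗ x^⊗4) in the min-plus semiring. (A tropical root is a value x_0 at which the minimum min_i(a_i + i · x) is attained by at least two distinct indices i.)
Roots: {-3, 1, 6, 7}

Each tropical root is a break point of the lower envelope of the lines y = a_i + i · x (there are 5 lines, with slopes 0, 1, ..., 4). Only the lines that attain the minimum somewhere contribute to roots; other lines are dominated. Here the surviving (envelope) indices are i = 4, i = 3, i = 2, i = 1, i = 0.
Intersections between consecutive envelope lines give the roots: for adjacent envelope indices i < j the intersection is x = (a_i − a_j) / (j − i). Reading off the sorted break points: {-3, 1, 6, 7}.
Verification: at each break x_0, at least two indices attain the minimum of min_i(a_i + i · x_0).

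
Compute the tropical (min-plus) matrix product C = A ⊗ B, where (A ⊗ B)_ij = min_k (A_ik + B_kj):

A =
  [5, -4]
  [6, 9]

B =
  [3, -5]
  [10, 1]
A ⊗ B =
  [6, -3]
  [9, 1]

Apply the min-plus product entry-by-entry:
  C[0][0] = min over k of (A[0][0] + B[0][0] = 5 + 3 = 8, A[0][1] + B[1][0] = -4 + 10 = 6) = 6 (attained at k = 1)
  C[0][1] = min over k of (A[0][0] + B[0][1] = 5 + -5 = 0, A[0][1] + B[1][1] = -4 + 1 = -3) = -3 (attained at k = 1)
  C[1][0] = min over k of (A[1][0] + B[0][0] = 6 + 3 = 9, A[1][1] + B[1][0] = 9 + 10 = 19) = 9 (attained at k = 0)
  C[1][1] = min over k of (A[1][0] + B[0][1] = 6 + -5 = 1, A[1][1] + B[1][1] = 9 + 1 = 10) = 1 (attained at k = 0)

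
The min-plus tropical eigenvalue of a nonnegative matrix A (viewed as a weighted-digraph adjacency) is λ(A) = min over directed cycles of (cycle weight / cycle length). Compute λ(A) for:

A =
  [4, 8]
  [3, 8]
λ(A) = 4

Enumerate directed cycles and compute their means (weight / length). Sample:
  cycle 0 → 0: weight = 4, length = 1, mean = 4/1 ≈ 4.000
  cycle 1 → 1: weight = 8, length = 1, mean = 8/1 ≈ 8.000
  cycle 0 → 1 → 0: weight = 11, length = 2, mean = 11/2 ≈ 5.500
  cycle 1 → 0 → 1: weight = 11, length = 2, mean = 11/2 ≈ 5.500
Minimum mean = 4.000, attained e.g. along the cycle 0 → 0 with weight 4 and length 1. So λ(A) = 4/1 = 4.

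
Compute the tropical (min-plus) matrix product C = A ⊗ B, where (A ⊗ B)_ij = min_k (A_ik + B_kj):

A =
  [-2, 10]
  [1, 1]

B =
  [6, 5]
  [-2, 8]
A ⊗ B =
  [4, 3]
  [-1, 6]

Apply the min-plus product entry-by-entry:
  C[0][0] = min over k of (A[0][0] + B[0][0] = -2 + 6 = 4, A[0][1] + B[1][0] = 10 + -2 = 8) = 4 (attained at k = 0)
  C[0][1] = min over k of (A[0][0] + B[0][1] = -2 + 5 = 3, A[0][1] + B[1][1] = 10 + 8 = 18) = 3 (attained at k = 0)
  C[1][0] = min over k of (A[1][0] + B[0][0] = 1 + 6 = 7, A[1][1] + B[1][0] = 1 + -2 = -1) = -1 (attained at k = 1)
  C[1][1] = min over k of (A[1][0] + B[0][1] = 1 + 5 = 6, A[1][1] + B[1][1] = 1 + 8 = 9) = 6 (attained at k = 0)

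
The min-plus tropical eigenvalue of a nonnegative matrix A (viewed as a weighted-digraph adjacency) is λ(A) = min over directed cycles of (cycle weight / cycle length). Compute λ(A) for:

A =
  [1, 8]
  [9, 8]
λ(A) = 1

Enumerate directed cycles and compute their means (weight / length). Sample:
  cycle 0 → 0: weight = 1, length = 1, mean = 1/1 ≈ 1.000
  cycle 1 → 1: weight = 8, length = 1, mean = 8/1 ≈ 8.000
  cycle 0 → 1 → 0: weight = 17, length = 2, mean = 17/2 ≈ 8.500
  cycle 1 → 0 → 1: weight = 17, length = 2, mean = 17/2 ≈ 8.500
Minimum mean = 1.000, attained e.g. along the cycle 0 → 0 with weight 1 and length 1. So λ(A) = 1/1 = 1.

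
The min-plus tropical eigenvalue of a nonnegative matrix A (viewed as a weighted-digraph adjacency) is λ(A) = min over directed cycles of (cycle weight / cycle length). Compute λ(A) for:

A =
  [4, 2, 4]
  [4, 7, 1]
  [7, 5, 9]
λ(A) = 3

Enumerate directed cycles and compute their means (weight / length). Sample:
  cycle 0 → 0: weight = 4, length = 1, mean = 4/1 ≈ 4.000
  cycle 1 → 1: weight = 7, length = 1, mean = 7/1 ≈ 7.000
  cycle 2 → 2: weight = 9, length = 1, mean = 9/1 ≈ 9.000
  cycle 0 → 1 → 0: weight = 6, length = 2, mean = 6/2 ≈ 3.000
  cycle 0 → 2 → 0: weight = 11, length = 2, mean = 11/2 ≈ 5.500
  cycle 1 → 0 → 1: weight = 6, length = 2, mean = 6/2 ≈ 3.000
Minimum mean = 3.000, attained e.g. along the cycle 0 → 1 → 0 with weight 6 and length 2. So λ(A) = 6/2 = 3.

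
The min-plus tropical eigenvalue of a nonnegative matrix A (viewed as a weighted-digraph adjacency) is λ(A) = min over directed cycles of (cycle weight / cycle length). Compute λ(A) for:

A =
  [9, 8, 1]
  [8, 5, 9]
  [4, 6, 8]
λ(A) = 5/2

Enumerate directed cycles and compute their means (weight / length). Sample:
  cycle 0 → 0: weight = 9, length = 1, mean = 9/1 ≈ 9.000
  cycle 1 → 1: weight = 5, length = 1, mean = 5/1 ≈ 5.000
  cycle 2 → 2: weight = 8, length = 1, mean = 8/1 ≈ 8.000
  cycle 0 → 1 → 0: weight = 16, length = 2, mean = 16/2 ≈ 8.000
  cycle 0 → 2 → 0: weight = 5, length = 2, mean = 5/2 ≈ 2.500
  cycle 1 → 0 → 1: weight = 16, length = 2, mean = 16/2 ≈ 8.000
Minimum mean = 2.500, attained e.g. along the cycle 0 → 2 → 0 with weight 5 and length 2. So λ(A) = 5/2 = 5/2.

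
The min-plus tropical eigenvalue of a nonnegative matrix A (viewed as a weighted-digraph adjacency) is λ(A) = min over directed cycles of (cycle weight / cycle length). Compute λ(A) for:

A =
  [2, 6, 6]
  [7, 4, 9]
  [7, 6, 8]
λ(A) = 2

Enumerate directed cycles and compute their means (weight / length). Sample:
  cycle 0 → 0: weight = 2, length = 1, mean = 2/1 ≈ 2.000
  cycle 1 → 1: weight = 4, length = 1, mean = 4/1 ≈ 4.000
  cycle 2 → 2: weight = 8, length = 1, mean = 8/1 ≈ 8.000
  cycle 0 → 1 → 0: weight = 13, length = 2, mean = 13/2 ≈ 6.500
  cycle 0 → 2 → 0: weight = 13, length = 2, mean = 13/2 ≈ 6.500
  cycle 1 → 0 → 1: weight = 13, length = 2, mean = 13/2 ≈ 6.500
Minimum mean = 2.000, attained e.g. along the cycle 0 → 0 with weight 2 and length 1. So λ(A) = 2/1 = 2.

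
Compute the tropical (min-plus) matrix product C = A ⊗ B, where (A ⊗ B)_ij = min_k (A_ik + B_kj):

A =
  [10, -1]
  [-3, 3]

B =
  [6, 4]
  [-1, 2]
A ⊗ B =
  [-2, 1]
  [2, 1]

Apply the min-plus product entry-by-entry:
  C[0][0] = min over k of (A[0][0] + B[0][0] = 10 + 6 = 16, A[0][1] + B[1][0] = -1 + -1 = -2) = -2 (attained at k = 1)
  C[0][1] = min over k of (A[0][0] + B[0][1] = 10 + 4 = 14, A[0][1] + B[1][1] = -1 + 2 = 1) = 1 (attained at k = 1)
  C[1][0] = min over k of (A[1][0] + B[0][0] = -3 + 6 = 3, A[1][1] + B[1][0] = 3 + -1 = 2) = 2 (attained at k = 1)
  C[1][1] = min over k of (A[1][0] + B[0][1] = -3 + 4 = 1, A[1][1] + B[1][1] = 3 + 2 = 5) = 1 (attained at k = 0)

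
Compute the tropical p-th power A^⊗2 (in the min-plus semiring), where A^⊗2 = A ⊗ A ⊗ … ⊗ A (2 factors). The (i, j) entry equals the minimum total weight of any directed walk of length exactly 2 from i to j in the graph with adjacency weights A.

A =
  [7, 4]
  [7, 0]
A^⊗2 =
  [11, 4]
  [7, 0]

Each entry (A^⊗2)_ij equals the minimum over all length-2 walks i = v_0 → v_1 → … → v_2 = j of Σ_t A[v_t][v_{t+1}]. For example, for (i, j) = (0, 1) we minimise over 2 possible intermediate vertex sequences; the minimum is 4, attained along the walk 0 → 1 → 1.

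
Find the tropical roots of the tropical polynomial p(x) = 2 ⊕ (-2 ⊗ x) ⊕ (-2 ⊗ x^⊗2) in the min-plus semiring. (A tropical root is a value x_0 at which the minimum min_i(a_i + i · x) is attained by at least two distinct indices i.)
Roots: {0, 4}

Each tropical root is a break point of the lower envelope of the lines y = a_i + i · x (there are 3 lines, with slopes 0, 1, ..., 2). Only the lines that attain the minimum somewhere contribute to roots; other lines are dominated. Here the surviving (envelope) indices are i = 2, i = 1, i = 0.
Intersections between consecutive envelope lines give the roots: for adjacent envelope indices i < j the intersection is x = (a_i − a_j) / (j − i). Reading off the sorted break points: {0, 4}.
Verification: at each break x_0, at least two indices attain the minimum of min_i(a_i + i · x_0).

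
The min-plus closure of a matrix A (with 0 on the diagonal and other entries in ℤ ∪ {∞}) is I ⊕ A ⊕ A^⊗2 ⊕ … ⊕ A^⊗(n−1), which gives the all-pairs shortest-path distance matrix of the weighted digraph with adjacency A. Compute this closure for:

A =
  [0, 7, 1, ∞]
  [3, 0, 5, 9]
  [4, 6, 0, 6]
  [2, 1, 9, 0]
Closure =
  [0, 7, 1, 7]
  [3, 0, 4, 9]
  [4, 6, 0, 6]
  [2, 1, 3, 0]

This is the Floyd-Warshall all-pairs shortest-path computation. For each intermediate vertex k = 0, 1, …, 3, update dist[i][j] ← min(dist[i][j], dist[i][k] + dist[k][j]). The final matrix gives, for each (i, j), the minimum total weight of any directed path from i to j (possibly empty when i = j).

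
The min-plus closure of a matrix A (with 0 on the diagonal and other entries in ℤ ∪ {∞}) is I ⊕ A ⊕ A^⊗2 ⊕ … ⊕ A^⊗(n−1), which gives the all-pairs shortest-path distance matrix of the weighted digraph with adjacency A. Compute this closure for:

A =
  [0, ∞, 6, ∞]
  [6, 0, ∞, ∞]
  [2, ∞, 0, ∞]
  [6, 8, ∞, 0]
Closure =
  [0, ∞, 6, ∞]
  [6, 0, 12, ∞]
  [2, ∞, 0, ∞]
  [6, 8, 12, 0]

This is the Floyd-Warshall all-pairs shortest-path computation. For each intermediate vertex k = 0, 1, …, 3, update dist[i][j] ← min(dist[i][j], dist[i][k] + dist[k][j]). The final matrix gives, for each (i, j), the minimum total weight of any directed path from i to j (possibly empty when i = j).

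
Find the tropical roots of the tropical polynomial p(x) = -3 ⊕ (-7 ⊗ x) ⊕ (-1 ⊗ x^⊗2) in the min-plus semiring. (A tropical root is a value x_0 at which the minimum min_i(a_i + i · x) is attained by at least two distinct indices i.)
Roots: {-6, 4}

Each tropical root is a break point of the lower envelope of the lines y = a_i + i · x (there are 3 lines, with slopes 0, 1, ..., 2). Only the lines that attain the minimum somewhere contribute to roots; other lines are dominated. Here the surviving (envelope) indices are i = 2, i = 1, i = 0.
Intersections between consecutive envelope lines give the roots: for adjacent envelope indices i < j the intersection is x = (a_i − a_j) / (j − i). Reading off the sorted break points: {-6, 4}.
Verification: at each break x_0, at least two indices attain the minimum of min_i(a_i + i · x_0).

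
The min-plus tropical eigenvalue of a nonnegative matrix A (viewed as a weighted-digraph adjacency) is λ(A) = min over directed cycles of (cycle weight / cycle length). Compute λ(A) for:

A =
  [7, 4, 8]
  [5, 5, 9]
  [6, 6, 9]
λ(A) = 9/2

Enumerate directed cycles and compute their means (weight / length). Sample:
  cycle 0 → 0: weight = 7, length = 1, mean = 7/1 ≈ 7.000
  cycle 1 → 1: weight = 5, length = 1, mean = 5/1 ≈ 5.000
  cycle 2 → 2: weight = 9, length = 1, mean = 9/1 ≈ 9.000
  cycle 0 → 1 → 0: weight = 9, length = 2, mean = 9/2 ≈ 4.500
  cycle 0 → 2 → 0: weight = 14, length = 2, mean = 14/2 ≈ 7.000
  cycle 1 → 0 → 1: weight = 9, length = 2, mean = 9/2 ≈ 4.500
Minimum mean = 4.500, attained e.g. along the cycle 0 → 1 → 0 with weight 9 and length 2. So λ(A) = 9/2 = 9/2.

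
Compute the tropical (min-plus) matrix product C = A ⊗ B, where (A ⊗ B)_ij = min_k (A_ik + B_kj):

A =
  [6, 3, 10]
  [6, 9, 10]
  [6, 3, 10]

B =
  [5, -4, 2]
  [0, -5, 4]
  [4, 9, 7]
A ⊗ B =
  [3, -2, 7]
  [9, 2, 8]
  [3, -2, 7]

Apply the min-plus product entry-by-entry:
  C[0][0] = min over k of (A[0][0] + B[0][0] = 6 + 5 = 11, A[0][1] + B[1][0] = 3 + 0 = 3, A[0][2] + B[2][0] = 10 + 4 = 14) = 3 (attained at k = 1)
  C[0][1] = min over k of (A[0][0] + B[0][1] = 6 + -4 = 2, A[0][1] + B[1][1] = 3 + -5 = -2, A[0][2] + B[2][1] = 10 + 9 = 19) = -2 (attained at k = 1)
  C[0][2] = min over k of (A[0][0] + B[0][2] = 6 + 2 = 8, A[0][1] + B[1][2] = 3 + 4 = 7, A[0][2] + B[2][2] = 10 + 7 = 17) = 7 (attained at k = 1)
  C[1][0] = min over k of (A[1][0] + B[0][0] = 6 + 5 = 11, A[1][1] + B[1][0] = 9 + 0 = 9, A[1][2] + B[2][0] = 10 + 4 = 14) = 9 (attained at k = 1)
  C[1][1] = min over k of (A[1][0] + B[0][1] = 6 + -4 = 2, A[1][1] + B[1][1] = 9 + -5 = 4, A[1][2] + B[2][1] = 10 + 9 = 19) = 2 (attained at k = 0)
  C[1][2] = min over k of (A[1][0] + B[0][2] = 6 + 2 = 8, A[1][1] + B[1][2] = 9 + 4 = 13, A[1][2] + B[2][2] = 10 + 7 = 17) = 8 (attained at k = 0)
  C[2][0] = min over k of (A[2][0] + B[0][0] = 6 + 5 = 11, A[2][1] + B[1][0] = 3 + 0 = 3, A[2][2] + B[2][0] = 10 + 4 = 14) = 3 (attained at k = 1)
  C[2][1] = min over k of (A[2][0] + B[0][1] = 6 + -4 = 2, A[2][1] + B[1][1] = 3 + -5 = -2, A[2][2] + B[2][1] = 10 + 9 = 19) = -2 (attained at k = 1)
  C[2][2] = min over k of (A[2][0] + B[0][2] = 6 + 2 = 8, A[2][1] + B[1][2] = 3 + 4 = 7, A[2][2] + B[2][2] = 10 + 7 = 17) = 7 (attained at k = 1)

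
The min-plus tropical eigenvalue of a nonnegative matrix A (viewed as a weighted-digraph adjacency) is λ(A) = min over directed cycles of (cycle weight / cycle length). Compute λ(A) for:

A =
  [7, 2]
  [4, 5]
λ(A) = 3

Enumerate directed cycles and compute their means (weight / length). Sample:
  cycle 0 → 0: weight = 7, length = 1, mean = 7/1 ≈ 7.000
  cycle 1 → 1: weight = 5, length = 1, mean = 5/1 ≈ 5.000
  cycle 0 → 1 → 0: weight = 6, length = 2, mean = 6/2 ≈ 3.000
  cycle 1 → 0 → 1: weight = 6, length = 2, mean = 6/2 ≈ 3.000
Minimum mean = 3.000, attained e.g. along the cycle 0 → 1 → 0 with weight 6 and length 2. So λ(A) = 6/2 = 3.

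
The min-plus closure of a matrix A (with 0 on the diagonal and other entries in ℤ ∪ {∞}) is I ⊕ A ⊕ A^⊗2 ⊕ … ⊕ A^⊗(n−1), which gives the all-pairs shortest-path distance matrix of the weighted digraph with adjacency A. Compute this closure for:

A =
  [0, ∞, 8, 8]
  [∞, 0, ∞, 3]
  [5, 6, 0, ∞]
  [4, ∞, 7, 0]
Closure =
  [0, 14, 8, 8]
  [7, 0, 10, 3]
  [5, 6, 0, 9]
  [4, 13, 7, 0]

This is the Floyd-Warshall all-pairs shortest-path computation. For each intermediate vertex k = 0, 1, …, 3, update dist[i][j] ← min(dist[i][j], dist[i][k] + dist[k][j]). The final matrix gives, for each (i, j), the minimum total weight of any directed path from i to j (possibly empty when i = j).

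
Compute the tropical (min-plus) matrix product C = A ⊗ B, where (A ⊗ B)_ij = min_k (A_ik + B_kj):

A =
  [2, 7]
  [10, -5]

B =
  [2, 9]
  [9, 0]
A ⊗ B =
  [4, 7]
  [4, -5]

Apply the min-plus product entry-by-entry:
  C[0][0] = min over k of (A[0][0] + B[0][0] = 2 + 2 = 4, A[0][1] + B[1][0] = 7 + 9 = 16) = 4 (attained at k = 0)
  C[0][1] = min over k of (A[0][0] + B[0][1] = 2 + 9 = 11, A[0][1] + B[1][1] = 7 + 0 = 7) = 7 (attained at k = 1)
  C[1][0] = min over k of (A[1][0] + B[0][0] = 10 + 2 = 12, A[1][1] + B[1][0] = -5 + 9 = 4) = 4 (attained at k = 1)
  C[1][1] = min over k of (A[1][0] + B[0][1] = 10 + 9 = 19, A[1][1] + B[1][1] = -5 + 0 = -5) = -5 (attained at k = 1)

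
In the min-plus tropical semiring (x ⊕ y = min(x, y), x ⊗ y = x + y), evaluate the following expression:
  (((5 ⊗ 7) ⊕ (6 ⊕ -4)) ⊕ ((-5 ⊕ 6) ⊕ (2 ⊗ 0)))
(((5 ⊗ 7) ⊕ (6 ⊕ -4)) ⊕ ((-5 ⊕ 6) ⊕ (2 ⊗ 0))) = -5

Expand innermost to outermost. Recall ⊕ takes the minimum of its arguments and ⊗ takes their sum. Working out the expression (((5 ⊗ 7) ⊕ (6 ⊕ -4)) ⊕ ((-5 ⊕ 6) ⊕ (2 ⊗ 0))) gives -5.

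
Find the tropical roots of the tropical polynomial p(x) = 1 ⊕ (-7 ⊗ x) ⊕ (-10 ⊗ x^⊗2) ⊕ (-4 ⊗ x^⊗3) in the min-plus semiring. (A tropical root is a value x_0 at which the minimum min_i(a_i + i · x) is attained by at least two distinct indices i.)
Roots: {-6, 3, 8}

Each tropical root is a break point of the lower envelope of the lines y = a_i + i · x (there are 4 lines, with slopes 0, 1, ..., 3). Only the lines that attain the minimum somewhere contribute to roots; other lines are dominated. Here the surviving (envelope) indices are i = 3, i = 2, i = 1, i = 0.
Intersections between consecutive envelope lines give the roots: for adjacent envelope indices i < j the intersection is x = (a_i − a_j) / (j − i). Reading off the sorted break points: {-6, 3, 8}.
Verification: at each break x_0, at least two indices attain the minimum of min_i(a_i + i · x_0).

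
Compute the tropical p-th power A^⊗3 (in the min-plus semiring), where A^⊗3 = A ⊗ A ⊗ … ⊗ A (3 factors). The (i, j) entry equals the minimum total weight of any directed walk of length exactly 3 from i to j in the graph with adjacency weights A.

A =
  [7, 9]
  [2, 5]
A^⊗3 =
  [16, 19]
  [12, 15]

Each entry (A^⊗3)_ij equals the minimum over all length-3 walks i = v_0 → v_1 → … → v_3 = j of Σ_t A[v_t][v_{t+1}]. For example, for (i, j) = (0, 1) we minimise over 4 possible intermediate vertex sequences; the minimum is 19, attained along the walk 0 → 1 → 1 → 1.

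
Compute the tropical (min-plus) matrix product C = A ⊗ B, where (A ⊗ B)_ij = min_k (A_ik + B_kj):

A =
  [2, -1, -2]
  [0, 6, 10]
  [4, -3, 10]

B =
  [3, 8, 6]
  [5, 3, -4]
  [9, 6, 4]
A ⊗ B =
  [4, 2, -5]
  [3, 8, 2]
  [2, 0, -7]

Apply the min-plus product entry-by-entry:
  C[0][0] = min over k of (A[0][0] + B[0][0] = 2 + 3 = 5, A[0][1] + B[1][0] = -1 + 5 = 4, A[0][2] + B[2][0] = -2 + 9 = 7) = 4 (attained at k = 1)
  C[0][1] = min over k of (A[0][0] + B[0][1] = 2 + 8 = 10, A[0][1] + B[1][1] = -1 + 3 = 2, A[0][2] + B[2][1] = -2 + 6 = 4) = 2 (attained at k = 1)
  C[0][2] = min over k of (A[0][0] + B[0][2] = 2 + 6 = 8, A[0][1] + B[1][2] = -1 + -4 = -5, A[0][2] + B[2][2] = -2 + 4 = 2) = -5 (attained at k = 1)
  C[1][0] = min over k of (A[1][0] + B[0][0] = 0 + 3 = 3, A[1][1] + B[1][0] = 6 + 5 = 11, A[1][2] + B[2][0] = 10 + 9 = 19) = 3 (attained at k = 0)
  C[1][1] = min over k of (A[1][0] + B[0][1] = 0 + 8 = 8, A[1][1] + B[1][1] = 6 + 3 = 9, A[1][2] + B[2][1] = 10 + 6 = 16) = 8 (attained at k = 0)
  C[1][2] = min over k of (A[1][0] + B[0][2] = 0 + 6 = 6, A[1][1] + B[1][2] = 6 + -4 = 2, A[1][2] + B[2][2] = 10 + 4 = 14) = 2 (attained at k = 1)
  C[2][0] = min over k of (A[2][0] + B[0][0] = 4 + 3 = 7, A[2][1] + B[1][0] = -3 + 5 = 2, A[2][2] + B[2][0] = 10 + 9 = 19) = 2 (attained at k = 1)
  C[2][1] = min over k of (A[2][0] + B[0][1] = 4 + 8 = 12, A[2][1] + B[1][1] = -3 + 3 = 0, A[2][2] + B[2][1] = 10 + 6 = 16) = 0 (attained at k = 1)
  C[2][2] = min over k of (A[2][0] + B[0][2] = 4 + 6 = 10, A[2][1] + B[1][2] = -3 + -4 = -7, A[2][2] + B[2][2] = 10 + 4 = 14) = -7 (attained at k = 1)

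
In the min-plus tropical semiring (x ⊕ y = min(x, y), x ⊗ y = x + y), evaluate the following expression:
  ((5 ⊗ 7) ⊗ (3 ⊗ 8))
((5 ⊗ 7) ⊗ (3 ⊗ 8)) = 23

Expand innermost to outermost. Recall ⊕ takes the minimum of its arguments and ⊗ takes their sum. Working out the expression ((5 ⊗ 7) ⊗ (3 ⊗ 8)) gives 23.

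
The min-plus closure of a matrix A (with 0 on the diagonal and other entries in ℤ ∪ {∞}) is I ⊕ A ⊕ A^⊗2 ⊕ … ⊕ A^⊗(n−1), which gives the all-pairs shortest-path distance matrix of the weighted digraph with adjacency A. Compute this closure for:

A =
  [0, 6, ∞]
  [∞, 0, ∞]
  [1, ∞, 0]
Closure =
  [0, 6, ∞]
  [∞, 0, ∞]
  [1, 7, 0]

This is the Floyd-Warshall all-pairs shortest-path computation. For each intermediate vertex k = 0, 1, …, 2, update dist[i][j] ← min(dist[i][j], dist[i][k] + dist[k][j]). The final matrix gives, for each (i, j), the minimum total weight of any directed path from i to j (possibly empty when i = j).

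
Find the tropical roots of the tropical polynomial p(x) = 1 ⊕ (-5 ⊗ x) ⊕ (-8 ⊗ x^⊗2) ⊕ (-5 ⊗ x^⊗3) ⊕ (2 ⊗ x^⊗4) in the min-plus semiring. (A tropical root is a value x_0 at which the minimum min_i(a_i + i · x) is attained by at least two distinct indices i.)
Roots: {-7, -3, 3, 6}

Each tropical root is a break point of the lower envelope of the lines y = a_i + i · x (there are 5 lines, with slopes 0, 1, ..., 4). Only the lines that attain the minimum somewhere contribute to roots; other lines are dominated. Here the surviving (envelope) indices are i = 4, i = 3, i = 2, i = 1, i = 0.
Intersections between consecutive envelope lines give the roots: for adjacent envelope indices i < j the intersection is x = (a_i − a_j) / (j − i). Reading off the sorted break points: {-7, -3, 3, 6}.
Verification: at each break x_0, at least two indices attain the minimum of min_i(a_i + i · x_0).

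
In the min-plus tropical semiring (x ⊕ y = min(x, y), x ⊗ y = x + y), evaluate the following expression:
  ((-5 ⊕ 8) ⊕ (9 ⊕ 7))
((-5 ⊕ 8) ⊕ (9 ⊕ 7)) = -5

Expand innermost to outermost. Recall ⊕ takes the minimum of its arguments and ⊗ takes their sum. Working out the expression ((-5 ⊕ 8) ⊕ (9 ⊕ 7)) gives -5.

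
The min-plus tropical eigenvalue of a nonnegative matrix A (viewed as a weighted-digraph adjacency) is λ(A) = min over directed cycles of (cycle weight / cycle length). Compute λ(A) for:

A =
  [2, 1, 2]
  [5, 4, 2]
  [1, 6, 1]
λ(A) = 1

Enumerate directed cycles and compute their means (weight / length). Sample:
  cycle 0 → 0: weight = 2, length = 1, mean = 2/1 ≈ 2.000
  cycle 1 → 1: weight = 4, length = 1, mean = 4/1 ≈ 4.000
  cycle 2 → 2: weight = 1, length = 1, mean = 1/1 ≈ 1.000
  cycle 0 → 1 → 0: weight = 6, length = 2, mean = 6/2 ≈ 3.000
  cycle 0 → 2 → 0: weight = 3, length = 2, mean = 3/2 ≈ 1.500
  cycle 1 → 0 → 1: weight = 6, length = 2, mean = 6/2 ≈ 3.000
Minimum mean = 1.000, attained e.g. along the cycle 2 → 2 with weight 1 and length 1. So λ(A) = 1/1 = 1.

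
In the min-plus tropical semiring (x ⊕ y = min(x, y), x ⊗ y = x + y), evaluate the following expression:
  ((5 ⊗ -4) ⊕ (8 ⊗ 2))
((5 ⊗ -4) ⊕ (8 ⊗ 2)) = 1

Expand innermost to outermost. Recall ⊕ takes the minimum of its arguments and ⊗ takes their sum. Working out the expression ((5 ⊗ -4) ⊕ (8 ⊗ 2)) gives 1.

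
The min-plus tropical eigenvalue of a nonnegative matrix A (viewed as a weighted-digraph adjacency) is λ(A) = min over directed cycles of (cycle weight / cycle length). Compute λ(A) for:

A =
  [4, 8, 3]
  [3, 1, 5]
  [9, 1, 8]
λ(A) = 1

Enumerate directed cycles and compute their means (weight / length). Sample:
  cycle 0 → 0: weight = 4, length = 1, mean = 4/1 ≈ 4.000
  cycle 1 → 1: weight = 1, length = 1, mean = 1/1 ≈ 1.000
  cycle 2 → 2: weight = 8, length = 1, mean = 8/1 ≈ 8.000
  cycle 0 → 1 → 0: weight = 11, length = 2, mean = 11/2 ≈ 5.500
  cycle 0 → 2 → 0: weight = 12, length = 2, mean = 12/2 ≈ 6.000
  cycle 1 → 0 → 1: weight = 11, length = 2, mean = 11/2 ≈ 5.500
Minimum mean = 1.000, attained e.g. along the cycle 1 → 1 with weight 1 and length 1. So λ(A) = 1/1 = 1.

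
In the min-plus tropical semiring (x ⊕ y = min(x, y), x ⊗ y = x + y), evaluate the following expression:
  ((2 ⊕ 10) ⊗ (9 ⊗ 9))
((2 ⊕ 10) ⊗ (9 ⊗ 9)) = 20

Expand innermost to outermost. Recall ⊕ takes the minimum of its arguments and ⊗ takes their sum. Working out the expression ((2 ⊕ 10) ⊗ (9 ⊗ 9)) gives 20.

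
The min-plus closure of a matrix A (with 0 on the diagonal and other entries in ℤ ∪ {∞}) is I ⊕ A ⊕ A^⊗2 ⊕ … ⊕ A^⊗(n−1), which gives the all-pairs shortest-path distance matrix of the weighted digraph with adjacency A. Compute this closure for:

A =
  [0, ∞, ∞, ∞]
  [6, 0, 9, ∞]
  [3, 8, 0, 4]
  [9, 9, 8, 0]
Closure =
  [0, ∞, ∞, ∞]
  [6, 0, 9, 13]
  [3, 8, 0, 4]
  [9, 9, 8, 0]

This is the Floyd-Warshall all-pairs shortest-path computation. For each intermediate vertex k = 0, 1, …, 3, update dist[i][j] ← min(dist[i][j], dist[i][k] + dist[k][j]). The final matrix gives, for each (i, j), the minimum total weight of any directed path from i to j (possibly empty when i = j).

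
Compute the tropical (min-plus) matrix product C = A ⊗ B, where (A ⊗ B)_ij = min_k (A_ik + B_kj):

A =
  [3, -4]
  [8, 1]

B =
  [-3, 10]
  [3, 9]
A ⊗ B =
  [-1, 5]
  [4, 10]

Apply the min-plus product entry-by-entry:
  C[0][0] = min over k of (A[0][0] + B[0][0] = 3 + -3 = 0, A[0][1] + B[1][0] = -4 + 3 = -1) = -1 (attained at k = 1)
  C[0][1] = min over k of (A[0][0] + B[0][1] = 3 + 10 = 13, A[0][1] + B[1][1] = -4 + 9 = 5) = 5 (attained at k = 1)
  C[1][0] = min over k of (A[1][0] + B[0][0] = 8 + -3 = 5, A[1][1] + B[1][0] = 1 + 3 = 4) = 4 (attained at k = 1)
  C[1][1] = min over k of (A[1][0] + B[0][1] = 8 + 10 = 18, A[1][1] + B[1][1] = 1 + 9 = 10) = 10 (attained at k = 1)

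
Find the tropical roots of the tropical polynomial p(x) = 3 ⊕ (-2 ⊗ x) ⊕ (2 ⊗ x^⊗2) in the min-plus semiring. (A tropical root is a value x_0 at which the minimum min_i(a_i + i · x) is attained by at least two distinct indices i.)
Roots: {-4, 5}

Each tropical root is a break point of the lower envelope of the lines y = a_i + i · x (there are 3 lines, with slopes 0, 1, ..., 2). Only the lines that attain the minimum somewhere contribute to roots; other lines are dominated. Here the surviving (envelope) indices are i = 2, i = 1, i = 0.
Intersections between consecutive envelope lines give the roots: for adjacent envelope indices i < j the intersection is x = (a_i − a_j) / (j − i). Reading off the sorted break points: {-4, 5}.
Verification: at each break x_0, at least two indices attain the minimum of min_i(a_i + i · x_0).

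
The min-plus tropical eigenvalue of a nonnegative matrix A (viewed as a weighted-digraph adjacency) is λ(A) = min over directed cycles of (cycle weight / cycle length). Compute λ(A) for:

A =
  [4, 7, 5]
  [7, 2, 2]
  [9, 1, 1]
λ(A) = 1

Enumerate directed cycles and compute their means (weight / length). Sample:
  cycle 0 → 0: weight = 4, length = 1, mean = 4/1 ≈ 4.000
  cycle 1 → 1: weight = 2, length = 1, mean = 2/1 ≈ 2.000
  cycle 2 → 2: weight = 1, length = 1, mean = 1/1 ≈ 1.000
  cycle 0 → 1 → 0: weight = 14, length = 2, mean = 14/2 ≈ 7.000
  cycle 0 → 2 → 0: weight = 14, length = 2, mean = 14/2 ≈ 7.000
  cycle 1 → 0 → 1: weight = 14, length = 2, mean = 14/2 ≈ 7.000
Minimum mean = 1.000, attained e.g. along the cycle 2 → 2 with weight 1 and length 1. So λ(A) = 1/1 = 1.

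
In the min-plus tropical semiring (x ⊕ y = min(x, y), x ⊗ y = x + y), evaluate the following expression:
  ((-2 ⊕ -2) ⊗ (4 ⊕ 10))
((-2 ⊕ -2) ⊗ (4 ⊕ 10)) = 2

Expand innermost to outermost. Recall ⊕ takes the minimum of its arguments and ⊗ takes their sum. Working out the expression ((-2 ⊕ -2) ⊗ (4 ⊕ 10)) gives 2.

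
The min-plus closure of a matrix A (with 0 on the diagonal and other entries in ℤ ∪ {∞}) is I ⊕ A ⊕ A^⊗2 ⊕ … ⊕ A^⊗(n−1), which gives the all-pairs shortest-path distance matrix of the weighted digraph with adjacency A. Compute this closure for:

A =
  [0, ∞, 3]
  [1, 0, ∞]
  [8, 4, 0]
Closure =
  [0, 7, 3]
  [1, 0, 4]
  [5, 4, 0]

This is the Floyd-Warshall all-pairs shortest-path computation. For each intermediate vertex k = 0, 1, …, 2, update dist[i][j] ← min(dist[i][j], dist[i][k] + dist[k][j]). The final matrix gives, for each (i, j), the minimum total weight of any directed path from i to j (possibly empty when i = j).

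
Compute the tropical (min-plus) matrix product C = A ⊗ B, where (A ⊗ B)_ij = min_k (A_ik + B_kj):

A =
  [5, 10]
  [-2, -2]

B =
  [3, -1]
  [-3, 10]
A ⊗ B =
  [7, 4]
  [-5, -3]

Apply the min-plus product entry-by-entry:
  C[0][0] = min over k of (A[0][0] + B[0][0] = 5 + 3 = 8, A[0][1] + B[1][0] = 10 + -3 = 7) = 7 (attained at k = 1)
  C[0][1] = min over k of (A[0][0] + B[0][1] = 5 + -1 = 4, A[0][1] + B[1][1] = 10 + 10 = 20) = 4 (attained at k = 0)
  C[1][0] = min over k of (A[1][0] + B[0][0] = -2 + 3 = 1, A[1][1] + B[1][0] = -2 + -3 = -5) = -5 (attained at k = 1)
  C[1][1] = min over k of (A[1][0] + B[0][1] = -2 + -1 = -3, A[1][1] + B[1][1] = -2 + 10 = 8) = -3 (attained at k = 0)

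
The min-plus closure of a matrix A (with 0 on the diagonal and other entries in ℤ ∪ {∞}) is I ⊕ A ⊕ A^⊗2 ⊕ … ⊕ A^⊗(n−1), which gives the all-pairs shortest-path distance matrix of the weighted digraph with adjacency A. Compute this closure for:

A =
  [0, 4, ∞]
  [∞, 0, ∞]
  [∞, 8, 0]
Closure =
  [0, 4, ∞]
  [∞, 0, ∞]
  [∞, 8, 0]

This is the Floyd-Warshall all-pairs shortest-path computation. For each intermediate vertex k = 0, 1, …, 2, update dist[i][j] ← min(dist[i][j], dist[i][k] + dist[k][j]). The final matrix gives, for each (i, j), the minimum total weight of any directed path from i to j (possibly empty when i = j).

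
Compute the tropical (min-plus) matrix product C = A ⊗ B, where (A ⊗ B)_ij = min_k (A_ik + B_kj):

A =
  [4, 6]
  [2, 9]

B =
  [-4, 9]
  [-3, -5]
A ⊗ B =
  [0, 1]
  [-2, 4]

Apply the min-plus product entry-by-entry:
  C[0][0] = min over k of (A[0][0] + B[0][0] = 4 + -4 = 0, A[0][1] + B[1][0] = 6 + -3 = 3) = 0 (attained at k = 0)
  C[0][1] = min over k of (A[0][0] + B[0][1] = 4 + 9 = 13, A[0][1] + B[1][1] = 6 + -5 = 1) = 1 (attained at k = 1)
  C[1][0] = min over k of (A[1][0] + B[0][0] = 2 + -4 = -2, A[1][1] + B[1][0] = 9 + -3 = 6) = -2 (attained at k = 0)
  C[1][1] = min over k of (A[1][0] + B[0][1] = 2 + 9 = 11, A[1][1] + B[1][1] = 9 + -5 = 4) = 4 (attained at k = 1)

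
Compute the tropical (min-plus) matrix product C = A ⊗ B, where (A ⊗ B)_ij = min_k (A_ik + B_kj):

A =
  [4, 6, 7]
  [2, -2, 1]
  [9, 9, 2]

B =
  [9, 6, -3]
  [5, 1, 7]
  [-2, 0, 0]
A ⊗ B =
  [5, 7, 1]
  [-1, -1, -1]
  [0, 2, 2]

Apply the min-plus product entry-by-entry:
  C[0][0] = min over k of (A[0][0] + B[0][0] = 4 + 9 = 13, A[0][1] + B[1][0] = 6 + 5 = 11, A[0][2] + B[2][0] = 7 + -2 = 5) = 5 (attained at k = 2)
  C[0][1] = min over k of (A[0][0] + B[0][1] = 4 + 6 = 10, A[0][1] + B[1][1] = 6 + 1 = 7, A[0][2] + B[2][1] = 7 + 0 = 7) = 7 (attained at k = 1)
  C[0][2] = min over k of (A[0][0] + B[0][2] = 4 + -3 = 1, A[0][1] + B[1][2] = 6 + 7 = 13, A[0][2] + B[2][2] = 7 + 0 = 7) = 1 (attained at k = 0)
  C[1][0] = min over k of (A[1][0] + B[0][0] = 2 + 9 = 11, A[1][1] + B[1][0] = -2 + 5 = 3, A[1][2] + B[2][0] = 1 + -2 = -1) = -1 (attained at k = 2)
  C[1][1] = min over k of (A[1][0] + B[0][1] = 2 + 6 = 8, A[1][1] + B[1][1] = -2 + 1 = -1, A[1][2] + B[2][1] = 1 + 0 = 1) = -1 (attained at k = 1)
  C[1][2] = min over k of (A[1][0] + B[0][2] = 2 + -3 = -1, A[1][1] + B[1][2] = -2 + 7 = 5, A[1][2] + B[2][2] = 1 + 0 = 1) = -1 (attained at k = 0)
  C[2][0] = min over k of (A[2][0] + B[0][0] = 9 + 9 = 18, A[2][1] + B[1][0] = 9 + 5 = 14, A[2][2] + B[2][0] = 2 + -2 = 0) = 0 (attained at k = 2)
  C[2][1] = min over k of (A[2][0] + B[0][1] = 9 + 6 = 15, A[2][1] + B[1][1] = 9 + 1 = 10, A[2][2] + B[2][1] = 2 + 0 = 2) = 2 (attained at k = 2)
  C[2][2] = min over k of (A[2][0] + B[0][2] = 9 + -3 = 6, A[2][1] + B[1][2] = 9 + 7 = 16, A[2][2] + B[2][2] = 2 + 0 = 2) = 2 (attained at k = 2)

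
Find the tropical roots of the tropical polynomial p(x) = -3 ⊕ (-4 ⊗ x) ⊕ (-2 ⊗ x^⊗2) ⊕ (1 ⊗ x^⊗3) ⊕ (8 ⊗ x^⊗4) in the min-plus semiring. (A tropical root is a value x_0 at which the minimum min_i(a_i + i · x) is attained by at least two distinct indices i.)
Roots: {-7, -3, -2, 1}

Each tropical root is a break point of the lower envelope of the lines y = a_i + i · x (there are 5 lines, with slopes 0, 1, ..., 4). Only the lines that attain the minimum somewhere contribute to roots; other lines are dominated. Here the surviving (envelope) indices are i = 4, i = 3, i = 2, i = 1, i = 0.
Intersections between consecutive envelope lines give the roots: for adjacent envelope indices i < j the intersection is x = (a_i − a_j) / (j − i). Reading off the sorted break points: {-7, -3, -2, 1}.
Verification: at each break x_0, at least two indices attain the minimum of min_i(a_i + i · x_0).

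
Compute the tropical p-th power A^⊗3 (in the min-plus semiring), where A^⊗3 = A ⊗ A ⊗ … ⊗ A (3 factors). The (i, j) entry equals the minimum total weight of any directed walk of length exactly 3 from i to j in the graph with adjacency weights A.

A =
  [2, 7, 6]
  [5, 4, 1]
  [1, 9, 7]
A^⊗3 =
  [6, 11, 10]
  [4, 9, 8]
  [5, 10, 9]

Each entry (A^⊗3)_ij equals the minimum over all length-3 walks i = v_0 → v_1 → … → v_3 = j of Σ_t A[v_t][v_{t+1}]. For example, for (i, j) = (0, 2) we minimise over 9 possible intermediate vertex sequences; the minimum is 10, attained along the walk 0 → 0 → 0 → 2.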